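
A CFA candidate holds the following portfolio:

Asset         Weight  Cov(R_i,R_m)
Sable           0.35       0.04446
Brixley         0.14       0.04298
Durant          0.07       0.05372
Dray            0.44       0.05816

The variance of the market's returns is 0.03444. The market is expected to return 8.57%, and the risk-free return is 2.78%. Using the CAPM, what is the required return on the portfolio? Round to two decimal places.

11.34%

β_Sable = 0.04446 / 0.03444 = 1.2909
β_Brixley = 0.04298 / 0.03444 = 1.2480
β_Durant = 0.05372 / 0.03444 = 1.5598
β_Dray = 0.05816 / 0.03444 = 1.6887
β_P = Σ w_i β_i = 0.35×1.2909 + 0.14×1.2480 + 0.07×1.5598 + 0.44×1.6887 = 1.4787
MRP = 8.57% − 2.78% = 5.79%
E(R_P) = R_f + β_P × MRP = 2.78% + 1.4787 × 5.79% = 11.34%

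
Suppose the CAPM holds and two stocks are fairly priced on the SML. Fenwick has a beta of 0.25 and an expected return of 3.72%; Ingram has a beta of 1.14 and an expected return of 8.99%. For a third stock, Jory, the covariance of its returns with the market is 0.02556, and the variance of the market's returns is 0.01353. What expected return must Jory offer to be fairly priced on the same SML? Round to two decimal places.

13.43%

MRP = (8.99% − 3.72%) / (1.14 − 0.25) = 5.9213%
R_f = 3.72% − 0.25 × 5.9213% = 2.2397%
β_Jory = Cov / Var(R_m) = 0.02556 / 0.01353 = 1.8891
E(R_Jory) = R_f + β × MRP = 2.2397% + 1.8891 × 5.9213% = 13.43%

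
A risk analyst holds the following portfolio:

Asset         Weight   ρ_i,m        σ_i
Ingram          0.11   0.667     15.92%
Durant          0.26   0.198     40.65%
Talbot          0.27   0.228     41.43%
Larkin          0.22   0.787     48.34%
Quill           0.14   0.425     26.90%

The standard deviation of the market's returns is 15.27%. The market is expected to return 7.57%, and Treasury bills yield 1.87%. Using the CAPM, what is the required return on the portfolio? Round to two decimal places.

β_Ingram = 0.667 × 15.92% / 15.27% = 0.6954
β_Durant = 0.198 × 40.65% / 15.27% = 0.5271
β_Talbot = 0.228 × 41.43% / 15.27% = 0.6186
β_Larkin = 0.787 × 48.34% / 15.27% = 2.4914
β_Quill = 0.425 × 26.90% / 15.27% = 0.7487
β_P = Σ w_i β_i = 0.11×0.6954 + 0.26×0.5271 + 0.27×0.6186 + 0.22×2.4914 + 0.14×0.7487 = 1.0335
MRP = 7.57% − 1.87% = 5.70%
E(R_P) = R_f + β_P × MRP = 1.87% + 1.0335 × 5.70% = 7.76%

7.76%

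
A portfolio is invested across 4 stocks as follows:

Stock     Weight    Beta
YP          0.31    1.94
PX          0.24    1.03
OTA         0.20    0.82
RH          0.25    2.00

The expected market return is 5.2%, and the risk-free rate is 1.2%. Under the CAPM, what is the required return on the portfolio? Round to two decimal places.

7.25%

β_P = Σ w_i β_i = 0.31×1.94 + 0.24×1.03 + 0.20×0.82 + 0.25×2.00 = 1.5126
MRP = 5.2% − 1.2% = 4.00%
E(R_P) = R_f + β_P × MRP = 1.2% + 1.5126 × 4.0% = 7.25%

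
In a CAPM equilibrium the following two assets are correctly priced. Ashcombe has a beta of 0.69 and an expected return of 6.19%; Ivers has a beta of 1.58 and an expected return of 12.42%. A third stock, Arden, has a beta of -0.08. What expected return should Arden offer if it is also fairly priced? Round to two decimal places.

0.80%

MRP (SML slope) = (12.42% − 6.19%) / (1.58 − 0.69) = 6.23% / 0.89 = 7.0000%
R_f (intercept) = 6.19% − 0.69 × 7.0000% = 1.3600%
E(R_Arden) = R_f + β × MRP = 1.3600% + -0.08 × 7.0000% = 0.80%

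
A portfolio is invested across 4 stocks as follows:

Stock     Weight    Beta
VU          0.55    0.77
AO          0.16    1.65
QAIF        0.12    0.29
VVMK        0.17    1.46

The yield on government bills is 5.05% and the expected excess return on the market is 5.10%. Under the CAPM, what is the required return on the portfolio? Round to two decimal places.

β_P = Σ w_i β_i = 0.55×0.77 + 0.16×1.65 + 0.12×0.29 + 0.17×1.46 = 0.9705
E(R_P) = R_f + β_P × MRP = 5.05% + 0.9705 × 5.10% = 10.00%

10.00%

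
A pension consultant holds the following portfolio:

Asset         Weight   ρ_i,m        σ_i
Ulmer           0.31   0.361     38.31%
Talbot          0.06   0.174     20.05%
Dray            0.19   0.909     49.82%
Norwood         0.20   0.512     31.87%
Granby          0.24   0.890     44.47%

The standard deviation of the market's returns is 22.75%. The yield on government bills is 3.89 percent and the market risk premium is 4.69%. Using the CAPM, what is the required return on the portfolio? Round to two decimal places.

β_Ulmer = 0.361 × 38.31% / 22.75% = 0.6079
β_Talbot = 0.174 × 20.05% / 22.75% = 0.1533
β_Dray = 0.909 × 49.82% / 22.75% = 1.9906
β_Norwood = 0.512 × 31.87% / 22.75% = 0.7173
β_Granby = 0.890 × 44.47% / 22.75% = 1.7397
β_P = Σ w_i β_i = 0.31×0.6079 + 0.06×0.1533 + 0.19×1.9906 + 0.20×0.7173 + 0.24×1.7397 = 1.1368
E(R_P) = R_f + β_P × MRP = 3.89% + 1.1368 × 4.69% = 9.22%

9.22%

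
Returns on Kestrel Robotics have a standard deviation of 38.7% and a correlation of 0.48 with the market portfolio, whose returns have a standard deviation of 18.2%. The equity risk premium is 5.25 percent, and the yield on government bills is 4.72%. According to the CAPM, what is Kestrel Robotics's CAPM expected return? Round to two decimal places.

10.08%

β = ρ × σ_i / σ_m = 0.48 × 38.7% / 18.2% = 1.0207
E(R) = 4.72% + 1.0207 × 5.25% = 10.08%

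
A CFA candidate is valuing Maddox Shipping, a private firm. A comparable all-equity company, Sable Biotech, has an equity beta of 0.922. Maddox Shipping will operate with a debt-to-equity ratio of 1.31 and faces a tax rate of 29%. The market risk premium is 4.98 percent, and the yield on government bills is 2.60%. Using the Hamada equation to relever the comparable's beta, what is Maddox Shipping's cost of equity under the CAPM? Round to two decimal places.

11.46%

β_L = β_U × [1 + (1 − t)(D/E)] = 0.922 × [1 + (1 − 0.29) × 1.31]
    = 0.922 × [1 + 0.71 × 1.31] = 0.922 × 1.9301 = 1.7796
E(R) = R_f + β_L × MRP = 2.60% + 1.7796 × 4.98% = 11.46%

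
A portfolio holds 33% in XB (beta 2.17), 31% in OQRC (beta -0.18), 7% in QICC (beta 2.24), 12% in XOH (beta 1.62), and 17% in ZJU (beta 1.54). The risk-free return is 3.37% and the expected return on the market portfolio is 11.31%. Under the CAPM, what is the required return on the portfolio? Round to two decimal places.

13.48%

β_P = Σ w_i β_i = 0.33×2.17 + 0.31×-0.18 + 0.07×2.24 + 0.12×1.62 + 0.17×1.54 = 1.2733
MRP = 11.31% − 3.37% = 7.94%
E(R_P) = R_f + β_P × MRP = 3.37% + 1.2733 × 7.94% = 13.48%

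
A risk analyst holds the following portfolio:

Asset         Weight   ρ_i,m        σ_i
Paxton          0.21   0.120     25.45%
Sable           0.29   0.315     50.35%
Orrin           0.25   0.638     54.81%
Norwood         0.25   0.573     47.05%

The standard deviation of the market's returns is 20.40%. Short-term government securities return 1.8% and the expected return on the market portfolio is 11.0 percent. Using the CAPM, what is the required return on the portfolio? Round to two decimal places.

11.15%

β_Paxton = 0.120 × 25.45% / 20.40% = 0.1497
β_Sable = 0.315 × 50.35% / 20.40% = 0.7775
β_Orrin = 0.638 × 54.81% / 20.40% = 1.7142
β_Norwood = 0.573 × 47.05% / 20.40% = 1.3216
β_P = Σ w_i β_i = 0.21×0.1497 + 0.29×0.7775 + 0.25×1.7142 + 0.25×1.3216 = 1.0159
MRP = 11.0% − 1.8% = 9.20%
E(R_P) = R_f + β_P × MRP = 1.8% + 1.0159 × 9.2% = 11.15%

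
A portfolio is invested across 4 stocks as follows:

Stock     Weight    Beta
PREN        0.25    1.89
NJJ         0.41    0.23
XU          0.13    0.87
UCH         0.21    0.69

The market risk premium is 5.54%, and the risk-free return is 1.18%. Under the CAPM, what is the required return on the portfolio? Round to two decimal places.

5.75%

β_P = Σ w_i β_i = 0.25×1.89 + 0.41×0.23 + 0.13×0.87 + 0.21×0.69 = 0.8248
E(R_P) = R_f + β_P × MRP = 1.18% + 0.8248 × 5.54% = 5.75%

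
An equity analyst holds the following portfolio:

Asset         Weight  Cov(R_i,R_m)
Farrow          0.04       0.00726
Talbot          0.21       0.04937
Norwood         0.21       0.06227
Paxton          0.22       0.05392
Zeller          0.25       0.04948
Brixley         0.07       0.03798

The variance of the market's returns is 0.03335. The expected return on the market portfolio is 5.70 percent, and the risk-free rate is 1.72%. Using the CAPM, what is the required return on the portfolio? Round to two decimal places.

β_Farrow = 0.00726 / 0.03335 = 0.2177
β_Talbot = 0.04937 / 0.03335 = 1.4804
β_Norwood = 0.06227 / 0.03335 = 1.8672
β_Paxton = 0.05392 / 0.03335 = 1.6168
β_Zeller = 0.04948 / 0.03335 = 1.4837
β_Brixley = 0.03798 / 0.03335 = 1.1388
β_P = Σ w_i β_i = 0.04×0.2177 + 0.21×1.4804 + 0.21×1.8672 + 0.22×1.6168 + 0.25×1.4837 + 0.07×1.1388 = 1.5180
MRP = 5.70% − 1.72% = 3.98%
E(R_P) = R_f + β_P × MRP = 1.72% + 1.5180 × 3.98% = 7.76%

7.76%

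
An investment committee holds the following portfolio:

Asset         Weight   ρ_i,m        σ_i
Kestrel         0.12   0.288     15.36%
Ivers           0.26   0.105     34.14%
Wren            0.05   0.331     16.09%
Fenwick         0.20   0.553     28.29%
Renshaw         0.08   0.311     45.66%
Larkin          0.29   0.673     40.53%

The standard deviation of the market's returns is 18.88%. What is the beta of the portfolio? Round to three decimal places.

β_Kestrel = 0.288 × 15.36% / 18.88% = 0.2343
β_Ivers = 0.105 × 34.14% / 18.88% = 0.1899
β_Wren = 0.331 × 16.09% / 18.88% = 0.2821
β_Fenwick = 0.553 × 28.29% / 18.88% = 0.8286
β_Renshaw = 0.311 × 45.66% / 18.88% = 0.7521
β_Larkin = 0.673 × 40.53% / 18.88% = 1.4447
β_P = Σ w_i β_i = 0.12×0.2343 + 0.26×0.1899 + 0.05×0.2821 + 0.20×0.8286 + 0.08×0.7521 + 0.29×1.4447 = 0.7364

0.736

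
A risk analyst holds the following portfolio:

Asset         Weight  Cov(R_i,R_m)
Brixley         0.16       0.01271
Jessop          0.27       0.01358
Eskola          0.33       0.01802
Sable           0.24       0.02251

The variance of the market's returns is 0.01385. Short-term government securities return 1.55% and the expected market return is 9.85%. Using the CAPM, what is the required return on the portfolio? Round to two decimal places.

β_Brixley = 0.01271 / 0.01385 = 0.9177
β_Jessop = 0.01358 / 0.01385 = 0.9805
β_Eskola = 0.01802 / 0.01385 = 1.3011
β_Sable = 0.02251 / 0.01385 = 1.6253
β_P = Σ w_i β_i = 0.16×0.9177 + 0.27×0.9805 + 0.33×1.3011 + 0.24×1.6253 = 1.2310
MRP = 9.85% − 1.55% = 8.30%
E(R_P) = R_f + β_P × MRP = 1.55% + 1.2310 × 8.30% = 11.77%

11.77%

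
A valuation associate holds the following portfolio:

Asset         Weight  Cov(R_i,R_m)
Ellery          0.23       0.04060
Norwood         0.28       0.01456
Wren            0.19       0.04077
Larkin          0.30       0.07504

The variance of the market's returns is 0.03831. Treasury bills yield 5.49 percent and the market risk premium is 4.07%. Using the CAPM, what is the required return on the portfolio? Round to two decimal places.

10.13%

β_Ellery = 0.04060 / 0.03831 = 1.0598
β_Norwood = 0.01456 / 0.03831 = 0.3801
β_Wren = 0.04077 / 0.03831 = 1.0642
β_Larkin = 0.07504 / 0.03831 = 1.9588
β_P = Σ w_i β_i = 0.23×1.0598 + 0.28×0.3801 + 0.19×1.0642 + 0.30×1.9588 = 1.1400
E(R_P) = R_f + β_P × MRP = 5.49% + 1.1400 × 4.07% = 10.13%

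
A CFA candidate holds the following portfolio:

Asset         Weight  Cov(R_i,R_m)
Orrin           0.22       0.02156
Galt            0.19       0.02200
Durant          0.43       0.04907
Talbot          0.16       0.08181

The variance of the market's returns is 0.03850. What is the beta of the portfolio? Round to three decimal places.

1.120

β_Orrin = 0.02156 / 0.03850 = 0.5600
β_Galt = 0.02200 / 0.03850 = 0.5714
β_Durant = 0.04907 / 0.03850 = 1.2745
β_Talbot = 0.08181 / 0.03850 = 2.1249
β_P = Σ w_i β_i = 0.22×0.5600 + 0.19×0.5714 + 0.43×1.2745 + 0.16×2.1249 = 1.1198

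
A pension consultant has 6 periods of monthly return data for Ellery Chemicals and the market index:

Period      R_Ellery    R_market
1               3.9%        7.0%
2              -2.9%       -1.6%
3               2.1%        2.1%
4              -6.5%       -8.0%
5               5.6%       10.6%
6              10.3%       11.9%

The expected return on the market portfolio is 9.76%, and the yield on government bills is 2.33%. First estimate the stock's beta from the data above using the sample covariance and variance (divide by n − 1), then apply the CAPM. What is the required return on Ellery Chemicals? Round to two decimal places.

Mean R_i = (3.9 − 2.9 + 2.1 − 6.5 + 5.6 + 10.3) / 6 = 2.0833%
Mean R_m = (7.0 − 1.6 + 2.1 − 8.0 + 10.6 + 11.9) / 6 = 3.6667%
Σ(R_i − R̄_i)(R_m − R̄_m) = 224.4467  ⇒  Cov = 224.4467 / 5 = 44.8893
Σ(R_m − R̄_m)² = 293.2733  ⇒  Var(R_m) = 293.2733 / 5 = 58.6547
β = Cov / Var(R_m) = 44.8893 / 58.6547 = 0.7653
MRP = 9.76% − 2.33% = 7.43%
E(R) = R_f + β × MRP = 2.33% + 0.7653 × 7.43% = 8.02%

8.02%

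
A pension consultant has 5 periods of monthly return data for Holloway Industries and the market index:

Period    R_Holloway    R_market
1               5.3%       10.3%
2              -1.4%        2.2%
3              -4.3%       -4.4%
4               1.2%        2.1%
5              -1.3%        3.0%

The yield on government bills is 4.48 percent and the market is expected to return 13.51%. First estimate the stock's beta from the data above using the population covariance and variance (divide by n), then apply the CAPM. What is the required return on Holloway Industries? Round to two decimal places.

Mean R_i = (5.3 − 1.4 − 4.3 + 1.2 − 1.3) / 5 = -0.1000%
Mean R_m = (10.3 + 2.2 − 4.4 + 2.1 + 3.0) / 5 = 2.6400%
Σ(R_i − R̄_i)(R_m − R̄_m) = 70.3700  ⇒  Cov = 70.3700 / 5 = 14.0740
Σ(R_m − R̄_m)² = 108.8520  ⇒  Var(R_m) = 108.8520 / 5 = 21.7704
β = Cov / Var(R_m) = 14.0740 / 21.7704 = 0.6465
MRP = 13.51% − 4.48% = 9.03%
E(R) = R_f + β × MRP = 4.48% + 0.6465 × 9.03% = 10.32%

10.32%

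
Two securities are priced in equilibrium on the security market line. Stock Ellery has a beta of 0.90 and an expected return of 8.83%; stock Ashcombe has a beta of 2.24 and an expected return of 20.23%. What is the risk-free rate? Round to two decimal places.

Both satisfy E(R) = R_f + β·MRP, so the slope of the SML is
MRP = (20.23% − 8.83%) / (2.24 − 0.90) = 11.40% / 1.34 = 8.5075%
R_f = E(R_Ellery) − β_Ellery·MRP = 8.83% − 0.90 × 8.5075% = 1.1733%

1.17%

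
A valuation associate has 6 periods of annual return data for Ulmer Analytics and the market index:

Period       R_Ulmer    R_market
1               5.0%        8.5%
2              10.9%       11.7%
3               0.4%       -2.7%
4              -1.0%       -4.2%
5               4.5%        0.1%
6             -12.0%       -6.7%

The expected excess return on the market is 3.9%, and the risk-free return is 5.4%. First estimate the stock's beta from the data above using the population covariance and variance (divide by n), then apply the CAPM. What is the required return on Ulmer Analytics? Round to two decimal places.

Mean R_i = (5.0 + 10.9 + 0.4 − 1.0 + 4.5 − 12.0) / 6 = 1.3000%
Mean R_m = (8.5 + 11.7 − 2.7 − 4.2 + 0.1 − 6.7) / 6 = 1.1167%
Σ(R_i − R̄_i)(R_m − R̄_m) = 245.2900  ⇒  Cov = 245.2900 / 6 = 40.8817
Σ(R_m − R̄_m)² = 271.4883  ⇒  Var(R_m) = 271.4883 / 6 = 45.2481
β = Cov / Var(R_m) = 40.8817 / 45.2481 = 0.9035
E(R) = R_f + β × MRP = 5.4% + 0.9035 × 3.9% = 8.92%

8.92%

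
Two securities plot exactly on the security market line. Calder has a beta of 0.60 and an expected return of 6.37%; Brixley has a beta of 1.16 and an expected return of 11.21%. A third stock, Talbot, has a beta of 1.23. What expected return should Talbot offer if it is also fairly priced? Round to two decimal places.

MRP (SML slope) = (11.21% − 6.37%) / (1.16 − 0.60) = 4.84% / 0.56 = 8.6429%
R_f (intercept) = 6.37% − 0.60 × 8.6429% = 1.1843%
E(R_Talbot) = R_f + β × MRP = 1.1843% + 1.23 × 8.6429% = 11.82%

11.82%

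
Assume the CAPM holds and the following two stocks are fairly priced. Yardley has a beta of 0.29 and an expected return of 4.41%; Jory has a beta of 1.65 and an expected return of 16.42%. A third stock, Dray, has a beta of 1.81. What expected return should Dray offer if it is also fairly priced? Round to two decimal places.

17.83%

MRP (SML slope) = (16.42% − 4.41%) / (1.65 − 0.29) = 12.01% / 1.36 = 8.8309%
R_f (intercept) = 4.41% − 0.29 × 8.8309% = 1.8490%
E(R_Dray) = R_f + β × MRP = 1.8490% + 1.81 × 8.8309% = 17.83%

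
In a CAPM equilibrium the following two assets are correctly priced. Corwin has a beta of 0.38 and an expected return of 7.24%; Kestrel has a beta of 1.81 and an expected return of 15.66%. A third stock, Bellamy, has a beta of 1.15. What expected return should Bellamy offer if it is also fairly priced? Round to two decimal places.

11.77%

MRP (SML slope) = (15.66% − 7.24%) / (1.81 − 0.38) = 8.42% / 1.43 = 5.8881%
R_f (intercept) = 7.24% − 0.38 × 5.8881% = 5.0025%
E(R_Bellamy) = R_f + β × MRP = 5.0025% + 1.15 × 5.8881% = 11.77%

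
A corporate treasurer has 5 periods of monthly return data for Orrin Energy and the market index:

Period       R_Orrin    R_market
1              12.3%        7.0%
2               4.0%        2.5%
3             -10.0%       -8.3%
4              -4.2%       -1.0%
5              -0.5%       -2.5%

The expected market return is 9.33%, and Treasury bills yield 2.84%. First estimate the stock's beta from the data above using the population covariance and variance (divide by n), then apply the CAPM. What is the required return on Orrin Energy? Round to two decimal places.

Mean R_i = (12.3 + 4.0 − 10.0 − 4.2 − 0.5) / 5 = 0.3200%
Mean R_m = (7.0 + 2.5 − 8.3 − 1.0 − 2.5) / 5 = -0.4600%
Σ(R_i − R̄_i)(R_m − R̄_m) = 185.2860  ⇒  Cov = 185.2860 / 5 = 37.0572
Σ(R_m − R̄_m)² = 130.3320  ⇒  Var(R_m) = 130.3320 / 5 = 26.0664
β = Cov / Var(R_m) = 37.0572 / 26.0664 = 1.4216
MRP = 9.33% − 2.84% = 6.49%
E(R) = R_f + β × MRP = 2.84% + 1.4216 × 6.49% = 12.07%

12.07%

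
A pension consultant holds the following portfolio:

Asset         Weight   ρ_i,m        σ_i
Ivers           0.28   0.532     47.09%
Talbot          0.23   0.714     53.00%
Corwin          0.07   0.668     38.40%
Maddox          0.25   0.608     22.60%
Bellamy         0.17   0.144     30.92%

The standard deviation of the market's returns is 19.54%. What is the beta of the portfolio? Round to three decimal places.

1.111

β_Ivers = 0.532 × 47.09% / 19.54% = 1.2821
β_Talbot = 0.714 × 53.00% / 19.54% = 1.9366
β_Corwin = 0.668 × 38.40% / 19.54% = 1.3128
β_Maddox = 0.608 × 22.60% / 19.54% = 0.7032
β_Bellamy = 0.144 × 30.92% / 19.54% = 0.2279
β_P = Σ w_i β_i = 0.28×1.2821 + 0.23×1.9366 + 0.07×1.3128 + 0.25×0.7032 + 0.17×0.2279 = 1.1108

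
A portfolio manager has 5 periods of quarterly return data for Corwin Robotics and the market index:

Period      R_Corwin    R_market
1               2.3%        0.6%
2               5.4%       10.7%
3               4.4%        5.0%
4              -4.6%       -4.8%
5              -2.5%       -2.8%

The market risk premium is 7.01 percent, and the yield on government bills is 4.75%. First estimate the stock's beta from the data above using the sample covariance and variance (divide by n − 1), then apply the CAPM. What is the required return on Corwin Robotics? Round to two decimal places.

9.32%

Mean R_i = (2.3 + 5.4 + 4.4 − 4.6 − 2.5) / 5 = 1.0000%
Mean R_m = (0.6 + 10.7 + 5.0 − 4.8 − 2.8) / 5 = 1.7400%
Σ(R_i − R̄_i)(R_m − R̄_m) = 101.5400  ⇒  Cov = 101.5400 / 4 = 25.3850
Σ(R_m − R̄_m)² = 155.5920  ⇒  Var(R_m) = 155.5920 / 4 = 38.8980
β = Cov / Var(R_m) = 25.3850 / 38.8980 = 0.6526
E(R) = R_f + β × MRP = 4.75% + 0.6526 × 7.01% = 9.32%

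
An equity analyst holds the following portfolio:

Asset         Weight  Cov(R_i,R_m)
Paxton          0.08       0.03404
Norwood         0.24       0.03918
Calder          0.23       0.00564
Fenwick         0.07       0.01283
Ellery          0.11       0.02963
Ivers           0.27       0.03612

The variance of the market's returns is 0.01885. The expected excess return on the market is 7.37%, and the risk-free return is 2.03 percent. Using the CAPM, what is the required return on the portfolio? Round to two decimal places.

12.72%

β_Paxton = 0.03404 / 0.01885 = 1.8058
β_Norwood = 0.03918 / 0.01885 = 2.0785
β_Calder = 0.00564 / 0.01885 = 0.2992
β_Fenwick = 0.01283 / 0.01885 = 0.6806
β_Ellery = 0.02963 / 0.01885 = 1.5719
β_Ivers = 0.03612 / 0.01885 = 1.9162
β_P = Σ w_i β_i = 0.08×1.8058 + 0.24×2.0785 + 0.23×0.2992 + 0.07×0.6806 + 0.11×1.5719 + 0.27×1.9162 = 1.4500
E(R_P) = R_f + β_P × MRP = 2.03% + 1.4500 × 7.37% = 12.72%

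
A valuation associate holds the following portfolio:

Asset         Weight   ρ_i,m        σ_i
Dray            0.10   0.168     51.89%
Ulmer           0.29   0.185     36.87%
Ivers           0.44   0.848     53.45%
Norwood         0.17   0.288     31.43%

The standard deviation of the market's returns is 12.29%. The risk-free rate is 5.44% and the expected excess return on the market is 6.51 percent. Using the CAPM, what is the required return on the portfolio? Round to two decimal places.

18.33%

β_Dray = 0.168 × 51.89% / 12.29% = 0.7093
β_Ulmer = 0.185 × 36.87% / 12.29% = 0.5550
β_Ivers = 0.848 × 53.45% / 12.29% = 3.6880
β_Norwood = 0.288 × 31.43% / 12.29% = 0.7365
β_P = Σ w_i β_i = 0.10×0.7093 + 0.29×0.5550 + 0.44×3.6880 + 0.17×0.7365 = 1.9798
E(R_P) = R_f + β_P × MRP = 5.44% + 1.9798 × 6.51% = 18.33%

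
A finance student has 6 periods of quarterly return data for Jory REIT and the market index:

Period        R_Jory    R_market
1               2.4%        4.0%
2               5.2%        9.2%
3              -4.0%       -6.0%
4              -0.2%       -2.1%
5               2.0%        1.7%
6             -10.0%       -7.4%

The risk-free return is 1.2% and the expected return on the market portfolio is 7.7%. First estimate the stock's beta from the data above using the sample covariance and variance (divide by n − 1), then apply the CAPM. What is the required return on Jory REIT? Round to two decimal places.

Mean R_i = (2.4 + 5.2 − 4.0 − 0.2 + 2.0 − 10.0) / 6 = -0.7667%
Mean R_m = (4.0 + 9.2 − 6.0 − 2.1 + 1.7 − 7.4) / 6 = -0.1000%
Σ(R_i − R̄_i)(R_m − R̄_m) = 158.8000  ⇒  Cov = 158.8000 / 5 = 31.7600
Σ(R_m − R̄_m)² = 198.6400  ⇒  Var(R_m) = 198.6400 / 5 = 39.7280
β = Cov / Var(R_m) = 31.7600 / 39.7280 = 0.7994
MRP = 7.7% − 1.2% = 6.50%
E(R) = R_f + β × MRP = 1.2% + 0.7994 × 6.5% = 6.40%

6.40%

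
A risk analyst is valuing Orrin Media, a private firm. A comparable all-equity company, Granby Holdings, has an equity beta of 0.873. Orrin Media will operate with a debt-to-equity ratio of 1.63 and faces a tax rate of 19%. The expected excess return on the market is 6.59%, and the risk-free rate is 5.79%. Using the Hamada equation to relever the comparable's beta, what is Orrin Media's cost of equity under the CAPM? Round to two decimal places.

β_L = β_U × [1 + (1 − t)(D/E)] = 0.873 × [1 + (1 − 0.19) × 1.63]
    = 0.873 × [1 + 0.81 × 1.63] = 0.873 × 2.3203 = 2.0256
E(R) = R_f + β_L × MRP = 5.79% + 2.0256 × 6.59% = 19.14%

19.14%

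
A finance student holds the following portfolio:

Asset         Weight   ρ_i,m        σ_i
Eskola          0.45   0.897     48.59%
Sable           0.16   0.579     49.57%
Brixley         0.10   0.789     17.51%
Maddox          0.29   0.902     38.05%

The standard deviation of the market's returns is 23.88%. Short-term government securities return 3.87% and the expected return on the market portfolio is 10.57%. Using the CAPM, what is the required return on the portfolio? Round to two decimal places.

13.84%

β_Eskola = 0.897 × 48.59% / 23.88% = 1.8252
β_Sable = 0.579 × 49.57% / 23.88% = 1.2019
β_Brixley = 0.789 × 17.51% / 23.88% = 0.5785
β_Maddox = 0.902 × 38.05% / 23.88% = 1.4372
β_P = Σ w_i β_i = 0.45×1.8252 + 0.16×1.2019 + 0.10×0.5785 + 0.29×1.4372 = 1.4883
MRP = 10.57% − 3.87% = 6.70%
E(R_P) = R_f + β_P × MRP = 3.87% + 1.4883 × 6.70% = 13.84%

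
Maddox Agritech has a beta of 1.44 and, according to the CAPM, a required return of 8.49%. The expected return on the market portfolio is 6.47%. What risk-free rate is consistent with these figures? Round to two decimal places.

1.88%

E(R) = R_f + β(E(R_m) − R_f) = R_f(1 − β) + β·E(R_m)
8.49% = R_f × (1 − 1.44) + 1.44 × 6.47%
8.49% = R_f × -0.44 + 9.3168%
R_f = (8.49% − 9.3168%) / -0.44 = 1.88%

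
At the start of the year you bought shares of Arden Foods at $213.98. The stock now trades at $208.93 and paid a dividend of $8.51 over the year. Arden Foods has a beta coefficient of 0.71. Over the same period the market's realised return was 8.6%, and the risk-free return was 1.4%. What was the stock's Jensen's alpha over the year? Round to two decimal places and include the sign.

-4.90%

Realised HPR = (P1 + D1 − P0) / P0 = (208.93 + 8.51 − 213.98) / 213.98 = 3.46 / 213.98 = 1.6170%
MRP = 8.6% − 1.4% = 7.20%
CAPM required = R_f + β·MRP = 1.4% + 0.71 × 7.2% = 6.5120%
α = realised − required = 1.6170% − 6.5120% = -4.90%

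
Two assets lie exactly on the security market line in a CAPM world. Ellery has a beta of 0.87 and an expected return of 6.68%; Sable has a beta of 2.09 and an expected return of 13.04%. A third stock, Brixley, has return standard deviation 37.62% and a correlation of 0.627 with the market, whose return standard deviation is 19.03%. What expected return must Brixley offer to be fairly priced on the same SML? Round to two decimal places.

MRP = (13.04% − 6.68%) / (2.09 − 0.87) = 5.2131%
R_f = 6.68% − 0.87 × 5.2131% = 2.1446%
β_Brixley = ρ·σ_i/σ_m = 0.627 × 37.62 / 19.03 = 1.2395
E(R_Brixley) = R_f + β × MRP = 2.1446% + 1.2395 × 5.2131% = 8.61%

8.61%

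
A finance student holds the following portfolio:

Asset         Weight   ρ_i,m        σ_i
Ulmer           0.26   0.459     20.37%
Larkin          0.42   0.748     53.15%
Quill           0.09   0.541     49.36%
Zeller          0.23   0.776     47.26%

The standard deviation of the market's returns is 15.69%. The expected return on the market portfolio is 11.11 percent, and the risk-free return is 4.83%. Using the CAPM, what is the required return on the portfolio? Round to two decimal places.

16.82%

β_Ulmer = 0.459 × 20.37% / 15.69% = 0.5959
β_Larkin = 0.748 × 53.15% / 15.69% = 2.5339
β_Quill = 0.541 × 49.36% / 15.69% = 1.7020
β_Zeller = 0.776 × 47.26% / 15.69% = 2.3374
β_P = Σ w_i β_i = 0.26×0.5959 + 0.42×2.5339 + 0.09×1.7020 + 0.23×2.3374 = 1.9100
MRP = 11.11% − 4.83% = 6.28%
E(R_P) = R_f + β_P × MRP = 4.83% + 1.9100 × 6.28% = 16.82%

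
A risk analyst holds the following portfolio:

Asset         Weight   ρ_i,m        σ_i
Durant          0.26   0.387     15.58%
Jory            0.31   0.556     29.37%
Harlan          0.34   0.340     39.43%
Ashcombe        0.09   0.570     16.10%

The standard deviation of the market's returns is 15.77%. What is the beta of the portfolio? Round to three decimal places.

0.762

β_Durant = 0.387 × 15.58% / 15.77% = 0.3823
β_Jory = 0.556 × 29.37% / 15.77% = 1.0355
β_Harlan = 0.340 × 39.43% / 15.77% = 0.8501
β_Ashcombe = 0.570 × 16.10% / 15.77% = 0.5819
β_P = Σ w_i β_i = 0.26×0.3823 + 0.31×1.0355 + 0.34×0.8501 + 0.09×0.5819 = 0.7618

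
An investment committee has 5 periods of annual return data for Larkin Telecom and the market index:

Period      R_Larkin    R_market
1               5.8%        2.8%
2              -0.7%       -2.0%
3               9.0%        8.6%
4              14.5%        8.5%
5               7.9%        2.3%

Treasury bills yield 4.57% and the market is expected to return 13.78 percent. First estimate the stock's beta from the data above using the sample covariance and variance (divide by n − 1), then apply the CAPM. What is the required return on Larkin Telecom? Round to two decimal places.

14.60%

Mean R_i = (5.8 − 0.7 + 9.0 + 14.5 + 7.9) / 5 = 7.3000%
Mean R_m = (2.8 − 2.0 + 8.6 + 8.5 + 2.3) / 5 = 4.0400%
Σ(R_i − R̄_i)(R_m − R̄_m) = 89.0000  ⇒  Cov = 89.0000 / 4 = 22.2500
Σ(R_m − R̄_m)² = 81.7320  ⇒  Var(R_m) = 81.7320 / 4 = 20.4330
β = Cov / Var(R_m) = 22.2500 / 20.4330 = 1.0889
MRP = 13.78% − 4.57% = 9.21%
E(R) = R_f + β × MRP = 4.57% + 1.0889 × 9.21% = 14.60%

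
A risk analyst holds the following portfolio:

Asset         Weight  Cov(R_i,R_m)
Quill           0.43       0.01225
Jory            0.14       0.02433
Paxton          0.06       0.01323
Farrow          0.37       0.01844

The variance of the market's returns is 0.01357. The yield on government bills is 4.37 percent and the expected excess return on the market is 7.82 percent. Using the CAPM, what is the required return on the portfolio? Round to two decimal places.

13.76%

β_Quill = 0.01225 / 0.01357 = 0.9027
β_Jory = 0.02433 / 0.01357 = 1.7929
β_Paxton = 0.01323 / 0.01357 = 0.9749
β_Farrow = 0.01844 / 0.01357 = 1.3589
β_P = Σ w_i β_i = 0.43×0.9027 + 0.14×1.7929 + 0.06×0.9749 + 0.37×1.3589 = 1.2005
E(R_P) = R_f + β_P × MRP = 4.37% + 1.2005 × 7.82% = 13.76%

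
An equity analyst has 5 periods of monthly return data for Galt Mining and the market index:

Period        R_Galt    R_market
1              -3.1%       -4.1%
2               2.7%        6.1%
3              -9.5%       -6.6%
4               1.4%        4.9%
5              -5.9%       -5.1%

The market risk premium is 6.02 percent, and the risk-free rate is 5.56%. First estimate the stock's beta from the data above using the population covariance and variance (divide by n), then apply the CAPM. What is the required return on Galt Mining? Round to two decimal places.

10.40%

Mean R_i = (-3.1 + 2.7 − 9.5 + 1.4 − 5.9) / 5 = -2.8800%
Mean R_m = (-4.1 + 6.1 − 6.6 + 4.9 − 5.1) / 5 = -0.9600%
Σ(R_i − R̄_i)(R_m − R̄_m) = 115.0060  ⇒  Cov = 115.0060 / 5 = 23.0012
Σ(R_m − R̄_m)² = 142.9920  ⇒  Var(R_m) = 142.9920 / 5 = 28.5984
β = Cov / Var(R_m) = 23.0012 / 28.5984 = 0.8043
E(R) = R_f + β × MRP = 5.56% + 0.8043 × 6.02% = 10.40%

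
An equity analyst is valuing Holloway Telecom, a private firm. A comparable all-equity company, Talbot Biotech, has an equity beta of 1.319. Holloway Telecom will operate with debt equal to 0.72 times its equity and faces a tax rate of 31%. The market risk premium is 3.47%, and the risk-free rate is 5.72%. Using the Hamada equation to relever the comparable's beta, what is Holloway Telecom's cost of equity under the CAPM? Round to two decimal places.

12.57%

β_L = β_U × [1 + (1 − t)(D/E)] = 1.319 × [1 + (1 − 0.31) × 0.72]
    = 1.319 × [1 + 0.69 × 0.72] = 1.319 × 1.4968 = 1.9743
E(R) = R_f + β_L × MRP = 5.72% + 1.9743 × 3.47% = 12.57%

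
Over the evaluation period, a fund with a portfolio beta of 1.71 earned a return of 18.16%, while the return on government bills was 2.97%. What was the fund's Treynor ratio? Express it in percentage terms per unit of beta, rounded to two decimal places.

Treynor = (R_P − R_f) / β_P = (18.16% − 2.97%) / 1.7100 = 15.19% / 1.7100 = 8.88%

8.88%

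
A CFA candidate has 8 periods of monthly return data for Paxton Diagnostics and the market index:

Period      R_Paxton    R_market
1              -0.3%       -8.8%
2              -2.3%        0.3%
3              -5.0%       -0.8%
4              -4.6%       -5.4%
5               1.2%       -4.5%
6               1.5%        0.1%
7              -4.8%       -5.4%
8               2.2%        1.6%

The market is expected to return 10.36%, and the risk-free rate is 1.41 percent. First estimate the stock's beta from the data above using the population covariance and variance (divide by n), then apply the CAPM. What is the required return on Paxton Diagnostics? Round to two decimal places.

Mean R_i = (-0.3 − 2.3 − 5.0 − 4.6 + 1.2 + 1.5 − 4.8 + 2.2) / 8 = -1.5125%
Mean R_m = (-8.8 + 0.3 − 0.8 − 5.4 − 4.5 + 0.1 − 5.4 + 1.6) / 8 = -2.8625%
Σ(R_i − R̄_i)(R_m − R̄_m) = 20.3438  ⇒  Cov = 20.3438 / 8 = 2.5430
Σ(R_m − R̄_m)² = 93.7588  ⇒  Var(R_m) = 93.7588 / 8 = 11.7199
β = Cov / Var(R_m) = 2.5430 / 11.7199 = 0.2170
MRP = 10.36% − 1.41% = 8.95%
E(R) = R_f + β × MRP = 1.41% + 0.2170 × 8.95% = 3.35%

3.35%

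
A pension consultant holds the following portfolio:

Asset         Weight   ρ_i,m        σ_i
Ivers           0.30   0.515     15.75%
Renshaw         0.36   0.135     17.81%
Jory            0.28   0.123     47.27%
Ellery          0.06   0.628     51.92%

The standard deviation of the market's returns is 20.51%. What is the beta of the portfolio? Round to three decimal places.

β_Ivers = 0.515 × 15.75% / 20.51% = 0.3955
β_Renshaw = 0.135 × 17.81% / 20.51% = 0.1172
β_Jory = 0.123 × 47.27% / 20.51% = 0.2835
β_Ellery = 0.628 × 51.92% / 20.51% = 1.5897
β_P = Σ w_i β_i = 0.30×0.3955 + 0.36×0.1172 + 0.28×0.2835 + 0.06×1.5897 = 0.3356

0.336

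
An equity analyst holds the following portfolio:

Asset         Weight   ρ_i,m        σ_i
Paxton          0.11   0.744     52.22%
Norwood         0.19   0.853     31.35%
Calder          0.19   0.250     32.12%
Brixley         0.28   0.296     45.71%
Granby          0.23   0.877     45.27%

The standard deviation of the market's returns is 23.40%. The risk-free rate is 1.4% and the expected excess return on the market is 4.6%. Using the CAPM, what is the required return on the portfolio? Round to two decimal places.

β_Paxton = 0.744 × 52.22% / 23.40% = 1.6603
β_Norwood = 0.853 × 31.35% / 23.40% = 1.1428
β_Calder = 0.250 × 32.12% / 23.40% = 0.3432
β_Brixley = 0.296 × 45.71% / 23.40% = 0.5782
β_Granby = 0.877 × 45.27% / 23.40% = 1.6967
β_P = Σ w_i β_i = 0.11×1.6603 + 0.19×1.1428 + 0.19×0.3432 + 0.28×0.5782 + 0.23×1.6967 = 1.0171
E(R_P) = R_f + β_P × MRP = 1.4% + 1.0171 × 4.6% = 6.08%

6.08%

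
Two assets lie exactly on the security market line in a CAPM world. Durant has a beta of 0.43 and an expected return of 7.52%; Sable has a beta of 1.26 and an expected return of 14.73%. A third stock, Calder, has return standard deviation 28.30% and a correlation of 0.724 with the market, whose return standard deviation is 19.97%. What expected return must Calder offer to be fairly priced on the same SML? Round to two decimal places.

12.70%

MRP = (14.73% − 7.52%) / (1.26 − 0.43) = 8.6867%
R_f = 7.52% − 0.43 × 8.6867% = 3.7847%
β_Calder = ρ·σ_i/σ_m = 0.724 × 28.30 / 19.97 = 1.0260
E(R_Calder) = R_f + β × MRP = 3.7847% + 1.0260 × 8.6867% = 12.70%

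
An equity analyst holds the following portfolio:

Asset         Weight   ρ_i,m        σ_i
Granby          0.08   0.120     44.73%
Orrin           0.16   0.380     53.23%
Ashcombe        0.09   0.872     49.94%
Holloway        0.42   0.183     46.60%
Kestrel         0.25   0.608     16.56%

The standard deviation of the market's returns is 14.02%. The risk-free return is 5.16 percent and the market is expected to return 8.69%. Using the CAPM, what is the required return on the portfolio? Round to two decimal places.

β_Granby = 0.120 × 44.73% / 14.02% = 0.3829
β_Orrin = 0.380 × 53.23% / 14.02% = 1.4428
β_Ashcombe = 0.872 × 49.94% / 14.02% = 3.1061
β_Holloway = 0.183 × 46.60% / 14.02% = 0.6083
β_Kestrel = 0.608 × 16.56% / 14.02% = 0.7182
β_P = Σ w_i β_i = 0.08×0.3829 + 0.16×1.4428 + 0.09×3.1061 + 0.42×0.6083 + 0.25×0.7182 = 0.9761
MRP = 8.69% − 5.16% = 3.53%
E(R_P) = R_f + β_P × MRP = 5.16% + 0.9761 × 3.53% = 8.61%

8.61%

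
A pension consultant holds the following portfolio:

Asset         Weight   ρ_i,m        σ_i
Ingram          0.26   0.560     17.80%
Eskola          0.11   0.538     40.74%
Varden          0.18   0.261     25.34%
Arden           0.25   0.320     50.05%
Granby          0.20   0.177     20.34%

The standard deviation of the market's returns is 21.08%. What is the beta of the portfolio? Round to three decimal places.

β_Ingram = 0.560 × 17.80% / 21.08% = 0.4729
β_Eskola = 0.538 × 40.74% / 21.08% = 1.0398
β_Varden = 0.261 × 25.34% / 21.08% = 0.3137
β_Arden = 0.320 × 50.05% / 21.08% = 0.7598
β_Granby = 0.177 × 20.34% / 21.08% = 0.1708
β_P = Σ w_i β_i = 0.26×0.4729 + 0.11×1.0398 + 0.18×0.3137 + 0.25×0.7598 + 0.20×0.1708 = 0.5179

0.518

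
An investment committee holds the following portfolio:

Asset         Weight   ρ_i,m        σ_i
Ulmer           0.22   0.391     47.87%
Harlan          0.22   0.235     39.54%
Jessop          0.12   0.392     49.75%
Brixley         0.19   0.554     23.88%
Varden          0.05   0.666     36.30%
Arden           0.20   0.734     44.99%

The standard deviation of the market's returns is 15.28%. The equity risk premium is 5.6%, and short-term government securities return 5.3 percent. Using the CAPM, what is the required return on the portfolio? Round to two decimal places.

β_Ulmer = 0.391 × 47.87% / 15.28% = 1.2249
β_Harlan = 0.235 × 39.54% / 15.28% = 0.6081
β_Jessop = 0.392 × 49.75% / 15.28% = 1.2763
β_Brixley = 0.554 × 23.88% / 15.28% = 0.8658
β_Varden = 0.666 × 36.30% / 15.28% = 1.5822
β_Arden = 0.734 × 44.99% / 15.28% = 2.1612
β_P = Σ w_i β_i = 0.22×1.2249 + 0.22×0.6081 + 0.12×1.2763 + 0.19×0.8658 + 0.05×1.5822 + 0.20×2.1612 = 1.2323
E(R_P) = R_f + β_P × MRP = 5.3% + 1.2323 × 5.6% = 12.20%

12.20%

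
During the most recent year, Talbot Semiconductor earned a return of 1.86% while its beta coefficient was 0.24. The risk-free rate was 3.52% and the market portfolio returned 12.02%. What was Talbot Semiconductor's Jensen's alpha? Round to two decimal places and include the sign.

-3.70%

Market excess return = 12.02% − 3.52% = 8.50%
CAPM benchmark = R_f + β(R_m − R_f) = 3.52% + 0.24 × 8.50% = 5.5600%
α = actual − benchmark = 1.86% − 5.5600% = -3.70%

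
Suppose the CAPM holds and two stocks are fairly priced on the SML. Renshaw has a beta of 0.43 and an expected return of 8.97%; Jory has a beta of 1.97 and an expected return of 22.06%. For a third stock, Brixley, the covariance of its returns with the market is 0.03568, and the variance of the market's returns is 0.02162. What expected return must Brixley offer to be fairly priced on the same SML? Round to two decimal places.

19.34%

MRP = (22.06% − 8.97%) / (1.97 − 0.43) = 8.5000%
R_f = 8.97% − 0.43 × 8.5000% = 5.3150%
β_Brixley = Cov / Var(R_m) = 0.03568 / 0.02162 = 1.6503
E(R_Brixley) = R_f + β × MRP = 5.3150% + 1.6503 × 8.5000% = 19.34%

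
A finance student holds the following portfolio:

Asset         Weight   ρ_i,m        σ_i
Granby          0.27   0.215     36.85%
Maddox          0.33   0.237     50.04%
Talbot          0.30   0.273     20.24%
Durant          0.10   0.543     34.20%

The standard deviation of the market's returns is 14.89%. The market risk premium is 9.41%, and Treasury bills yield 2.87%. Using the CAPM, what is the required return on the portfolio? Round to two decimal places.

8.92%

β_Granby = 0.215 × 36.85% / 14.89% = 0.5321
β_Maddox = 0.237 × 50.04% / 14.89% = 0.7965
β_Talbot = 0.273 × 20.24% / 14.89% = 0.3711
β_Durant = 0.543 × 34.20% / 14.89% = 1.2472
β_P = Σ w_i β_i = 0.27×0.5321 + 0.33×0.7965 + 0.30×0.3711 + 0.10×1.2472 = 0.6426
E(R_P) = R_f + β_P × MRP = 2.87% + 0.6426 × 9.41% = 8.92%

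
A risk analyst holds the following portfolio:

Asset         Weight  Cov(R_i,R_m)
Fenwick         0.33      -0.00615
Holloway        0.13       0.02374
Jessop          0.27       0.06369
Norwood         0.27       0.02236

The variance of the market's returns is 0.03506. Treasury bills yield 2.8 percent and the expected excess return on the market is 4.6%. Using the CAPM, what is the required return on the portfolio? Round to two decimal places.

5.99%

β_Fenwick = -0.00615 / 0.03506 = -0.1754
β_Holloway = 0.02374 / 0.03506 = 0.6771
β_Jessop = 0.06369 / 0.03506 = 1.8166
β_Norwood = 0.02236 / 0.03506 = 0.6378
β_P = Σ w_i β_i = 0.33×-0.1754 + 0.13×0.6771 + 0.27×1.8166 + 0.27×0.6378 = 0.6928
E(R_P) = R_f + β_P × MRP = 2.8% + 0.6928 × 4.6% = 5.99%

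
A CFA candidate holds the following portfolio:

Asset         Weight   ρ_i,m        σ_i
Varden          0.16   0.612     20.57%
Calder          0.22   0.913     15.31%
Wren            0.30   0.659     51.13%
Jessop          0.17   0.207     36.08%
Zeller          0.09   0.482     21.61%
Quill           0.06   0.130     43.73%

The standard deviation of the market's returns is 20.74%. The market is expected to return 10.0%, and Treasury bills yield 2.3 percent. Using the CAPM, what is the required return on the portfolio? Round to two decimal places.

β_Varden = 0.612 × 20.57% / 20.74% = 0.6070
β_Calder = 0.913 × 15.31% / 20.74% = 0.6740
β_Wren = 0.659 × 51.13% / 20.74% = 1.6246
β_Jessop = 0.207 × 36.08% / 20.74% = 0.3601
β_Zeller = 0.482 × 21.61% / 20.74% = 0.5022
β_Quill = 0.130 × 43.73% / 20.74% = 0.2741
β_P = Σ w_i β_i = 0.16×0.6070 + 0.22×0.6740 + 0.30×1.6246 + 0.17×0.3601 + 0.09×0.5022 + 0.06×0.2741 = 0.8556
MRP = 10.0% − 2.3% = 7.70%
E(R_P) = R_f + β_P × MRP = 2.3% + 0.8556 × 7.7% = 8.89%

8.89%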